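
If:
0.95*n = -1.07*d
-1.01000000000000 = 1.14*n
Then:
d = 0.79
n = -0.89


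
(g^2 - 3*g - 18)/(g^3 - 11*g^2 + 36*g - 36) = (g + 3)/(g^2 - 5*g + 6)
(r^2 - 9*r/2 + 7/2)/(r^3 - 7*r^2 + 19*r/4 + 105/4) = 2*(r - 1)/(2*r^2 - 7*r - 15)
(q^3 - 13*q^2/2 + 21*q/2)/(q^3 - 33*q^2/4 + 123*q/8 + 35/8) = 4*q*(q - 3)/(4*q^2 - 19*q - 5)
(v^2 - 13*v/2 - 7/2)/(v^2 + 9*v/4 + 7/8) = 4*(v - 7)/(4*v + 7)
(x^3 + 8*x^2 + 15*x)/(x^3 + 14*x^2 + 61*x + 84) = x*(x + 5)/(x^2 + 11*x + 28)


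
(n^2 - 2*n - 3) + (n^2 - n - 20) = 2*n^2 - 3*n - 23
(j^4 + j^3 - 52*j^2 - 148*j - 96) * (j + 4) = j^5 + 5*j^4 - 48*j^3 - 356*j^2 - 688*j - 384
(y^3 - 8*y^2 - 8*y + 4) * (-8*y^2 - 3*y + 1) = -8*y^5 + 61*y^4 + 89*y^3 - 16*y^2 - 20*y + 4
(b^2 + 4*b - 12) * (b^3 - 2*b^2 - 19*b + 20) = b^5 + 2*b^4 - 39*b^3 - 32*b^2 + 308*b - 240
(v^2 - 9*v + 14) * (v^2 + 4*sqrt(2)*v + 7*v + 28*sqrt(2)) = v^4 - 2*v^3 + 4*sqrt(2)*v^3 - 49*v^2 - 8*sqrt(2)*v^2 - 196*sqrt(2)*v + 98*v + 392*sqrt(2)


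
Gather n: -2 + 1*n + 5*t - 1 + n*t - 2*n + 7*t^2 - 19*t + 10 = n*(t - 1) + 7*t^2 - 14*t + 7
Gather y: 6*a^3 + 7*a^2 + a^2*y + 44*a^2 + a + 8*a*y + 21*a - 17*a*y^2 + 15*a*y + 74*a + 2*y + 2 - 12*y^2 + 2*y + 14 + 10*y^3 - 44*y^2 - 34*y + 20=6*a^3 + 51*a^2 + 96*a + 10*y^3 + y^2*(-17*a - 56) + y*(a^2 + 23*a - 30) + 36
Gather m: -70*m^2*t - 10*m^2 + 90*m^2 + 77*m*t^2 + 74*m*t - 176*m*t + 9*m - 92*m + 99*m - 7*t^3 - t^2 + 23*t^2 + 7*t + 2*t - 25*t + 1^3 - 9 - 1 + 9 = m^2*(80 - 70*t) + m*(77*t^2 - 102*t + 16) - 7*t^3 + 22*t^2 - 16*t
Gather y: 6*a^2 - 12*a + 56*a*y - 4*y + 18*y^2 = 6*a^2 - 12*a + 18*y^2 + y*(56*a - 4)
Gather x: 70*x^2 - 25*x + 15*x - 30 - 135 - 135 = 70*x^2 - 10*x - 300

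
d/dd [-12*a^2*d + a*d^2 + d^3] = -12*a^2 + 2*a*d + 3*d^2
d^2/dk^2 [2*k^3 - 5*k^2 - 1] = 12*k - 10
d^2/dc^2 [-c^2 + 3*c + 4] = -2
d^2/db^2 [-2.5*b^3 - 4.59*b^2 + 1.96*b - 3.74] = -15.0*b - 9.18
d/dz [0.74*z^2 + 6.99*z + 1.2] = 1.48*z + 6.99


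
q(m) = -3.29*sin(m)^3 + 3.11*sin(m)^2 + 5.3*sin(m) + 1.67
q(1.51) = 6.79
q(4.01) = 0.90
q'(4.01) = 3.36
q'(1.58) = -0.02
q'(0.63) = 4.48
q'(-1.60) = 0.31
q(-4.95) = 6.74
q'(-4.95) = 0.48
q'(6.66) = 5.81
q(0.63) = 5.20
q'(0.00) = 5.30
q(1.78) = 6.75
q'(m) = -9.87*sin(m)^2*cos(m) + 6.22*sin(m)*cos(m) + 5.3*cos(m)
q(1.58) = 6.79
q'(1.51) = 0.10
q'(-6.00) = 6.02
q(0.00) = 1.67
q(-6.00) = 3.32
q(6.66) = 3.88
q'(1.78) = -0.40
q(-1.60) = 2.77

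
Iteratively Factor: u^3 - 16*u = (u - 4)*(u^2 + 4*u) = (u - 4)*(u + 4)*(u)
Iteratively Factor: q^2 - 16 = (q - 4)*(q + 4)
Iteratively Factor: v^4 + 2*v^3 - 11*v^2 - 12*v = (v)*(v^3 + 2*v^2 - 11*v - 12) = v*(v + 1)*(v^2 + v - 12) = v*(v + 1)*(v + 4)*(v - 3)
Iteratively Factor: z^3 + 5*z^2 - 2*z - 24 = (z + 3)*(z^2 + 2*z - 8) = (z - 2)*(z + 3)*(z + 4)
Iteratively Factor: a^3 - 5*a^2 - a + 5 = (a - 1)*(a^2 - 4*a - 5) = (a - 1)*(a + 1)*(a - 5)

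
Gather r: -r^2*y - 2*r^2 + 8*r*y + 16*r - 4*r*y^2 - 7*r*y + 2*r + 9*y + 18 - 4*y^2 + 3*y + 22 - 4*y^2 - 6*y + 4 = r^2*(-y - 2) + r*(-4*y^2 + y + 18) - 8*y^2 + 6*y + 44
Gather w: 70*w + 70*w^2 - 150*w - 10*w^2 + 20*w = 60*w^2 - 60*w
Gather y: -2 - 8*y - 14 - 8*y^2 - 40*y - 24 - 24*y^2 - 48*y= -32*y^2 - 96*y - 40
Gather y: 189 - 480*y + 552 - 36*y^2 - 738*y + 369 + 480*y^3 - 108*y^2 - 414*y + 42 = 480*y^3 - 144*y^2 - 1632*y + 1152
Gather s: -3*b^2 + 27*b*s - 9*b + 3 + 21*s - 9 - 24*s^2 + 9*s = -3*b^2 - 9*b - 24*s^2 + s*(27*b + 30) - 6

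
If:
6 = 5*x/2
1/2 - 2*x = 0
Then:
No Solution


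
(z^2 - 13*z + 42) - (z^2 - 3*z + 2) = 40 - 10*z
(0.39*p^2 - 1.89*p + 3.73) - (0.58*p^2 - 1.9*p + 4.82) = -0.19*p^2 + 0.01*p - 1.09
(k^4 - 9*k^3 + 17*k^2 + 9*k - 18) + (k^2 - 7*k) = k^4 - 9*k^3 + 18*k^2 + 2*k - 18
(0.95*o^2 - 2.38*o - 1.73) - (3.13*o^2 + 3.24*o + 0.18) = -2.18*o^2 - 5.62*o - 1.91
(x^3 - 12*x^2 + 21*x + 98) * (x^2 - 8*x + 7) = x^5 - 20*x^4 + 124*x^3 - 154*x^2 - 637*x + 686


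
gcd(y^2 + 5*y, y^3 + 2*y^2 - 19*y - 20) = y + 5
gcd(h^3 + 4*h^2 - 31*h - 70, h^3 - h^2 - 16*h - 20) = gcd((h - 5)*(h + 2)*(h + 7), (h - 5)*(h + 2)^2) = h^2 - 3*h - 10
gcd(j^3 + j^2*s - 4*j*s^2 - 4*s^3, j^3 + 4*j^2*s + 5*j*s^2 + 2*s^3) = j^2 + 3*j*s + 2*s^2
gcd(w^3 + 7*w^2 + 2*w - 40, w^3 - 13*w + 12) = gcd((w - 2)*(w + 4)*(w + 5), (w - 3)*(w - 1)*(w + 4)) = w + 4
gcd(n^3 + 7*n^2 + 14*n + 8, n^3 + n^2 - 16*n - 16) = n^2 + 5*n + 4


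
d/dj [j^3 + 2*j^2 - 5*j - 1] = 3*j^2 + 4*j - 5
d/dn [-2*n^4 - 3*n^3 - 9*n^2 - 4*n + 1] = -8*n^3 - 9*n^2 - 18*n - 4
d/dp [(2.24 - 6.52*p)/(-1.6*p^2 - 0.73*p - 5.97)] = (-10.432*p^2 + 7.168*p + 40.5596)/(2.56*p^4 + 2.336*p^3 + 19.6369*p^2 + 8.7162*p + 35.6409)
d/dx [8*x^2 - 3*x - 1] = 16*x - 3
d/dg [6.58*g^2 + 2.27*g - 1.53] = 13.16*g + 2.27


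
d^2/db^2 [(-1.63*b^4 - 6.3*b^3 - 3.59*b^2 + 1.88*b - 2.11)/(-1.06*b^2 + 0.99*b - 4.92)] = (3.662936*b^6 - 10.263132*b^5 + 60.590034*b^4 - 177.082768*b^3 + 191.250312*b^2 + 960.543972*b + 137.615622)/(1.191016*b^6 - 3.337092*b^5 + 19.701054*b^4 - 31.948587*b^3 + 91.442628*b^2 - 71.893008*b + 119.095488)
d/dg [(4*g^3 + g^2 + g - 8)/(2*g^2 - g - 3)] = (8*g^4 - 8*g^3 - 39*g^2 + 26*g - 11)/(4*g^4 - 4*g^3 - 11*g^2 + 6*g + 9)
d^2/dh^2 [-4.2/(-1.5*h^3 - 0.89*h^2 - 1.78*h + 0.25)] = (-(37.8*h + 7.476)*(1.5*h^3 + 0.89*h^2 + 1.78*h - 0.25) + 4.2*(4.5*h^2 + 1.78*h + 1.78)*(9.0*h^2 + 3.56*h + 3.56))/(1.5*h^3 + 0.89*h^2 + 1.78*h - 0.25)^3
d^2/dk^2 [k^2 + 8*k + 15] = 2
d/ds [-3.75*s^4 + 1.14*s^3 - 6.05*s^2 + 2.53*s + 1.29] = -15.0*s^3 + 3.42*s^2 - 12.1*s + 2.53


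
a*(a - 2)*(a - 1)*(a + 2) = a^4 - a^3 - 4*a^2 + 4*a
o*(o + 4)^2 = o^3 + 8*o^2 + 16*o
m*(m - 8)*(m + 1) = m^3 - 7*m^2 - 8*m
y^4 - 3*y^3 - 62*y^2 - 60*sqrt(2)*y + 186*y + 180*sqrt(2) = (y - 3)*(y - 6*sqrt(2))*(y + sqrt(2))*(y + 5*sqrt(2))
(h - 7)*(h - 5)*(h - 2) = h^3 - 14*h^2 + 59*h - 70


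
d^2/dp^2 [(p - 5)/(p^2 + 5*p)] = 2*(-3*p^2*(p + 5) + (p - 5)*(2*p + 5)^2)/(p^3*(p + 5)^3)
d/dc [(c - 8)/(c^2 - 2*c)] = (-c^2 + 16*c - 16)/(c^2*(c^2 - 4*c + 4))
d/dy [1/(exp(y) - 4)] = -exp(y)/(exp(y) - 4)^2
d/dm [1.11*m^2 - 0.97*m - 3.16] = 2.22*m - 0.97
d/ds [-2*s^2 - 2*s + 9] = -4*s - 2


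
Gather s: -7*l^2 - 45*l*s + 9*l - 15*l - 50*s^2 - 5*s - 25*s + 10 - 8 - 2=-7*l^2 - 6*l - 50*s^2 + s*(-45*l - 30)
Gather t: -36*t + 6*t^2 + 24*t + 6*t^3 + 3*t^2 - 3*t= 6*t^3 + 9*t^2 - 15*t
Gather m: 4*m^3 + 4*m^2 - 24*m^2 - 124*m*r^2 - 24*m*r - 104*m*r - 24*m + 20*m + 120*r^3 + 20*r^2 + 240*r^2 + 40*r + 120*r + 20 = 4*m^3 - 20*m^2 + m*(-124*r^2 - 128*r - 4) + 120*r^3 + 260*r^2 + 160*r + 20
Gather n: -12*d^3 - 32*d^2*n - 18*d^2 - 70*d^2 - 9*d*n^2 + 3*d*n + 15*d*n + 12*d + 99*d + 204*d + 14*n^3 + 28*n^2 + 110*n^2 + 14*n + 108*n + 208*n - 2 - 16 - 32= -12*d^3 - 88*d^2 + 315*d + 14*n^3 + n^2*(138 - 9*d) + n*(-32*d^2 + 18*d + 330) - 50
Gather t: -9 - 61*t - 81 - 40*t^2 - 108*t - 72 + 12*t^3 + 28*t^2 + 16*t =12*t^3 - 12*t^2 - 153*t - 162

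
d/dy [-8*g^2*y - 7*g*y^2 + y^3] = -8*g^2 - 14*g*y + 3*y^2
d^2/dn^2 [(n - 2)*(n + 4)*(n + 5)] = 6*n + 14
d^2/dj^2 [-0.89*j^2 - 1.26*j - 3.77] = -1.78000000000000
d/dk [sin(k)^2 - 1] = sin(2*k)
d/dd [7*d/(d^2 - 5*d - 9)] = 7*(-d^2 - 9)/(d^4 - 10*d^3 + 7*d^2 + 90*d + 81)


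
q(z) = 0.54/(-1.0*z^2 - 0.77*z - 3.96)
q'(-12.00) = -0.00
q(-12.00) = -0.00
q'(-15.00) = -0.00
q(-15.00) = -0.00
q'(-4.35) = -0.01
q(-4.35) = -0.03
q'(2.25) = 0.02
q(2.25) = -0.05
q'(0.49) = 0.05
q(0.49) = -0.12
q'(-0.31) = 0.01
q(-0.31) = -0.14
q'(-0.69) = -0.02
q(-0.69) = -0.14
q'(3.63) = 0.01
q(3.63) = -0.03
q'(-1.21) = -0.04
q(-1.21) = -0.12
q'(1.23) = 0.04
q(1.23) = -0.08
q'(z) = 0.54*(2.0*z + 0.77)/(-1.0*z^2 - 0.77*z - 3.96)^2 = (1.08*z + 0.4158)/(1.0*z^2 + 0.77*z + 3.96)^2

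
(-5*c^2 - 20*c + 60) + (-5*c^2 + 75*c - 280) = -10*c^2 + 55*c - 220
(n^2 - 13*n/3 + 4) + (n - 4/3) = n^2 - 10*n/3 + 8/3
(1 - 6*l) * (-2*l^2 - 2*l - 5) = 12*l^3 + 10*l^2 + 28*l - 5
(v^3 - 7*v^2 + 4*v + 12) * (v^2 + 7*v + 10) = v^5 - 35*v^3 - 30*v^2 + 124*v + 120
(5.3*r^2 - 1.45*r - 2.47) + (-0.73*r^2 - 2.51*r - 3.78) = 4.57*r^2 - 3.96*r - 6.25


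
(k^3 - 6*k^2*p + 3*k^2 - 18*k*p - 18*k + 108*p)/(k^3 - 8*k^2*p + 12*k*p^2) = (-k^2 - 3*k + 18)/(k*(-k + 2*p))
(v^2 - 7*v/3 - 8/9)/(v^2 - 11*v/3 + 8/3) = (v + 1/3)/(v - 1)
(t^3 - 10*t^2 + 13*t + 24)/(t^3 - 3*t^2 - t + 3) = (t - 8)/(t - 1)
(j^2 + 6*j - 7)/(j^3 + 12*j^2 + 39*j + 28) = (j - 1)/(j^2 + 5*j + 4)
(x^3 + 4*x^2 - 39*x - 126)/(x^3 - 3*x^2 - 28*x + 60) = (x^2 + 10*x + 21)/(x^2 + 3*x - 10)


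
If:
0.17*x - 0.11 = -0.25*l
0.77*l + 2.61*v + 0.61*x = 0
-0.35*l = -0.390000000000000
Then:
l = 1.11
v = -0.10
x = -0.99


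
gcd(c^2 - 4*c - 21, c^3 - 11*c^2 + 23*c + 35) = c - 7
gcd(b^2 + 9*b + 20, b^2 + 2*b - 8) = b + 4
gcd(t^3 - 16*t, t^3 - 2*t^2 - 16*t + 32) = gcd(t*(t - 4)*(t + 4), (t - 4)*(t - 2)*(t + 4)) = t^2 - 16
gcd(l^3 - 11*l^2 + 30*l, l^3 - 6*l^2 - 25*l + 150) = l^2 - 11*l + 30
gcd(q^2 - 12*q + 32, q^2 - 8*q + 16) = q - 4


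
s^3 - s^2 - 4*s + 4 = (s - 2)*(s - 1)*(s + 2)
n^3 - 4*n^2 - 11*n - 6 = (n - 6)*(n + 1)^2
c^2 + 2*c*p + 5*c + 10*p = (c + 5)*(c + 2*p)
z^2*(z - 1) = z^3 - z^2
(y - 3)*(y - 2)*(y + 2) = y^3 - 3*y^2 - 4*y + 12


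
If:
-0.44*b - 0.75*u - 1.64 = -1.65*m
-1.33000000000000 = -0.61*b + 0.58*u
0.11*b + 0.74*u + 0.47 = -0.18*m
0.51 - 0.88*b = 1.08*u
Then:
No Solution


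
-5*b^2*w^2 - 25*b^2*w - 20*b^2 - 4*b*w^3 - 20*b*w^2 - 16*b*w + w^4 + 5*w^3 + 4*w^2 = (-5*b + w)*(b + w)*(w + 1)*(w + 4)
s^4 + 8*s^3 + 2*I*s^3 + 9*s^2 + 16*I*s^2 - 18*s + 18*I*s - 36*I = (s - 1)*(s + 3)*(s + 6)*(s + 2*I)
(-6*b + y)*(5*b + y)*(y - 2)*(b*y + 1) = -30*b^3*y^2 + 60*b^3*y - b^2*y^3 + 2*b^2*y^2 - 30*b^2*y + 60*b^2 + b*y^4 - 2*b*y^3 - b*y^2 + 2*b*y + y^3 - 2*y^2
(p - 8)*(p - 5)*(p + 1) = p^3 - 12*p^2 + 27*p + 40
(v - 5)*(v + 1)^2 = v^3 - 3*v^2 - 9*v - 5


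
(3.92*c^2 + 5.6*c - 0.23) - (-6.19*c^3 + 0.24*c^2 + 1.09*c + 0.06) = 6.19*c^3 + 3.68*c^2 + 4.51*c - 0.29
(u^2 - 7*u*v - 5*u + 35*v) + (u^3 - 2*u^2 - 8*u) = u^3 - u^2 - 7*u*v - 13*u + 35*v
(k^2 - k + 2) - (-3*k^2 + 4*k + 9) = 4*k^2 - 5*k - 7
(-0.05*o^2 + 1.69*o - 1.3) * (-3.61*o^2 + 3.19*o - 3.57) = 0.1805*o^4 - 6.2604*o^3 + 10.2626*o^2 - 10.1803*o + 4.641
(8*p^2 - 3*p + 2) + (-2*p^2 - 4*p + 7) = 6*p^2 - 7*p + 9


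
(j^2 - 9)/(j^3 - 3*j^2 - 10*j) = (9 - j^2)/(j*(-j^2 + 3*j + 10))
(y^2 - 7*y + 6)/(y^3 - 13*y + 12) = (y - 6)/(y^2 + y - 12)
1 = 1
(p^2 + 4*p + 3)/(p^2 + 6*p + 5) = (p + 3)/(p + 5)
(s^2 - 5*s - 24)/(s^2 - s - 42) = (-s^2 + 5*s + 24)/(-s^2 + s + 42)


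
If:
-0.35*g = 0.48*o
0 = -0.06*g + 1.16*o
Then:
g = 0.00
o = 0.00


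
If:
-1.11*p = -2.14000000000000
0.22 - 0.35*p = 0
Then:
No Solution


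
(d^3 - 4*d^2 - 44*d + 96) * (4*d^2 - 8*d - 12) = 4*d^5 - 24*d^4 - 156*d^3 + 784*d^2 - 240*d - 1152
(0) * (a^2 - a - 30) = 0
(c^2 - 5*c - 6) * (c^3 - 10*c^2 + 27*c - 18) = c^5 - 15*c^4 + 71*c^3 - 93*c^2 - 72*c + 108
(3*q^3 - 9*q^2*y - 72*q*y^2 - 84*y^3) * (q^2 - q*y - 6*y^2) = 3*q^5 - 12*q^4*y - 81*q^3*y^2 + 42*q^2*y^3 + 516*q*y^4 + 504*y^5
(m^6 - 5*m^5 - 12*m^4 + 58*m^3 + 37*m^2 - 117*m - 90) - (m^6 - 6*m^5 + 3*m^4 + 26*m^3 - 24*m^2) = m^5 - 15*m^4 + 32*m^3 + 61*m^2 - 117*m - 90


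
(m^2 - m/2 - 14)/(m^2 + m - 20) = (m + 7/2)/(m + 5)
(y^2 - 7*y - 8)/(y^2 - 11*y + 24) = (y + 1)/(y - 3)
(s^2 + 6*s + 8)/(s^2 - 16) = (s + 2)/(s - 4)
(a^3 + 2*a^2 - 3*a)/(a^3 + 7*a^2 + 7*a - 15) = a/(a + 5)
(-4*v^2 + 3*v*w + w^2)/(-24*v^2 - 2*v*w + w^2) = (v - w)/(6*v - w)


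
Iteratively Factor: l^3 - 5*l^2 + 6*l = (l - 2)*(l^2 - 3*l) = (l - 3)*(l - 2)*(l)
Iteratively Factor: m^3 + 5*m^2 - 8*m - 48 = (m - 3)*(m^2 + 8*m + 16) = (m - 3)*(m + 4)*(m + 4)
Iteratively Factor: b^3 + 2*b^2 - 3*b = (b - 1)*(b^2 + 3*b) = (b - 1)*(b + 3)*(b)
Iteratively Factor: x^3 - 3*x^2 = (x)*(x^2 - 3*x) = x*(x - 3)*(x)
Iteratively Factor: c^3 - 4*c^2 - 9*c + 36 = (c - 4)*(c^2 - 9) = (c - 4)*(c - 3)*(c + 3)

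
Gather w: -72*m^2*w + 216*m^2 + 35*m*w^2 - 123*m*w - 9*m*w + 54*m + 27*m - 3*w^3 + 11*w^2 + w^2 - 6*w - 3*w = 216*m^2 + 81*m - 3*w^3 + w^2*(35*m + 12) + w*(-72*m^2 - 132*m - 9)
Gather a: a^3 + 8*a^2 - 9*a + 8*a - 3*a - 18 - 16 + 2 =a^3 + 8*a^2 - 4*a - 32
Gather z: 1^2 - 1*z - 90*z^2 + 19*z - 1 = -90*z^2 + 18*z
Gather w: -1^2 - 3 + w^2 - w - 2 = w^2 - w - 6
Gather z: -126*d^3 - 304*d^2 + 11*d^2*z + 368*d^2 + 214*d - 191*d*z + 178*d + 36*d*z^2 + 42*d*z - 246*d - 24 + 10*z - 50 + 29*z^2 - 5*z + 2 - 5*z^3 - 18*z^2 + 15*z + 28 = -126*d^3 + 64*d^2 + 146*d - 5*z^3 + z^2*(36*d + 11) + z*(11*d^2 - 149*d + 20) - 44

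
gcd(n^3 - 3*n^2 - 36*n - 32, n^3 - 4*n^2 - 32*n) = n^2 - 4*n - 32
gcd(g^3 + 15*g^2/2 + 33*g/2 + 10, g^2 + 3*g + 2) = g + 1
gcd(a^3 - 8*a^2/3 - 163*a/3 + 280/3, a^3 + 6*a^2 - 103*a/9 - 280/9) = a + 7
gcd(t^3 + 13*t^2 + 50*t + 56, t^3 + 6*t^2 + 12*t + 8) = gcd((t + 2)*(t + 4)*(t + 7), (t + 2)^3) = t + 2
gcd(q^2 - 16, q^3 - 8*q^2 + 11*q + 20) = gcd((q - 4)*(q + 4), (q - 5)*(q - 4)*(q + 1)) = q - 4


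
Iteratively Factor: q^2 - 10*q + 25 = (q - 5)*(q - 5)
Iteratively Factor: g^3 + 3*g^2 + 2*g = (g + 2)*(g^2 + g) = (g + 1)*(g + 2)*(g)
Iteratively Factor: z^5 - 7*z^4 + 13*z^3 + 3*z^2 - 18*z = (z - 3)*(z^4 - 4*z^3 + z^2 + 6*z) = (z - 3)*(z - 2)*(z^3 - 2*z^2 - 3*z) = (z - 3)^2*(z - 2)*(z^2 + z) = z*(z - 3)^2*(z - 2)*(z + 1)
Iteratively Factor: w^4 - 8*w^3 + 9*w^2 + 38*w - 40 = (w - 4)*(w^3 - 4*w^2 - 7*w + 10) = (w - 4)*(w + 2)*(w^2 - 6*w + 5) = (w - 4)*(w - 1)*(w + 2)*(w - 5)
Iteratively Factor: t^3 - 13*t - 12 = (t + 1)*(t^2 - t - 12) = (t - 4)*(t + 1)*(t + 3)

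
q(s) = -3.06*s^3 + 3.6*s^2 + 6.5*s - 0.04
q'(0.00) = 6.50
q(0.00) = -0.04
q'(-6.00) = -367.18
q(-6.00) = 751.52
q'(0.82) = 6.23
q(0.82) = 6.02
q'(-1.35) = -19.95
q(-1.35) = 5.27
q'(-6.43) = -419.34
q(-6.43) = 920.50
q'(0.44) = 7.89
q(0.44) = 3.26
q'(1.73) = -8.52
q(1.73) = 6.14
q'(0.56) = 7.65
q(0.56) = 4.19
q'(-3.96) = -165.97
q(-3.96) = 220.70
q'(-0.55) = -0.24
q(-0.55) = -2.02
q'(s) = -9.18*s^2 + 7.2*s + 6.5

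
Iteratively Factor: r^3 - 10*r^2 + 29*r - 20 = (r - 1)*(r^2 - 9*r + 20) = (r - 4)*(r - 1)*(r - 5)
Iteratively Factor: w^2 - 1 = (w - 1)*(w + 1)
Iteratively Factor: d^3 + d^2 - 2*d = (d)*(d^2 + d - 2) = d*(d - 1)*(d + 2)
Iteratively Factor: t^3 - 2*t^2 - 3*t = (t + 1)*(t^2 - 3*t) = (t - 3)*(t + 1)*(t)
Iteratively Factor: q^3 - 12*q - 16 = (q + 2)*(q^2 - 2*q - 8) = (q + 2)^2*(q - 4)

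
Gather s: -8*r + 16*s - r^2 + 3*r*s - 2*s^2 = -r^2 - 8*r - 2*s^2 + s*(3*r + 16)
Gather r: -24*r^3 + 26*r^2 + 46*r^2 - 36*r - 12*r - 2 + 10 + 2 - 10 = -24*r^3 + 72*r^2 - 48*r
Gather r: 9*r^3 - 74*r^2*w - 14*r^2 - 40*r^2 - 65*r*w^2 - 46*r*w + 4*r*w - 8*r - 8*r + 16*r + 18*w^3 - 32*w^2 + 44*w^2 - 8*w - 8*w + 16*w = 9*r^3 + r^2*(-74*w - 54) + r*(-65*w^2 - 42*w) + 18*w^3 + 12*w^2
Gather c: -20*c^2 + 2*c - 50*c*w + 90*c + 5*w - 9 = -20*c^2 + c*(92 - 50*w) + 5*w - 9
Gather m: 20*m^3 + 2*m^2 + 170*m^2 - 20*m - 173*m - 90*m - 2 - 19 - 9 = 20*m^3 + 172*m^2 - 283*m - 30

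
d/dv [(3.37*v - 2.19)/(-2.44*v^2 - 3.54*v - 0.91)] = (8.2228*v^2 - 10.6872*v - 10.8193)/(5.9536*v^4 + 17.2752*v^3 + 16.9724*v^2 + 6.4428*v + 0.8281)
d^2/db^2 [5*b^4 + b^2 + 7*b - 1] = 60*b^2 + 2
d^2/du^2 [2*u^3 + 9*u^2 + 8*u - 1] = 12*u + 18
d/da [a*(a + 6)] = 2*a + 6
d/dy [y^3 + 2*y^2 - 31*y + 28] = 3*y^2 + 4*y - 31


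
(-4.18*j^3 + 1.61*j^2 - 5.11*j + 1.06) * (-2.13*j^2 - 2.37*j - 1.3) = 8.9034*j^5 + 6.4773*j^4 + 12.5026*j^3 + 7.7599*j^2 + 4.1308*j - 1.378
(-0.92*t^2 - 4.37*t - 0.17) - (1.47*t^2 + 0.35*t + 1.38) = -2.39*t^2 - 4.72*t - 1.55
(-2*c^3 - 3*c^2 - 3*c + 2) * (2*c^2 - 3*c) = -4*c^5 + 3*c^3 + 13*c^2 - 6*c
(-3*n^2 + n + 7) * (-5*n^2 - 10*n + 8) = 15*n^4 + 25*n^3 - 69*n^2 - 62*n + 56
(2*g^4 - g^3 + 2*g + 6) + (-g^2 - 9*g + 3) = 2*g^4 - g^3 - g^2 - 7*g + 9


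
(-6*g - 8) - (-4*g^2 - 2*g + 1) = 4*g^2 - 4*g - 9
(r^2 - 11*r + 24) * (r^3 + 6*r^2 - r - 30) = r^5 - 5*r^4 - 43*r^3 + 125*r^2 + 306*r - 720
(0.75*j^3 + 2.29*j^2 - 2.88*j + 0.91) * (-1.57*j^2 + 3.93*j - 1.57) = -1.1775*j^5 - 0.6478*j^4 + 12.3438*j^3 - 16.3424*j^2 + 8.0979*j - 1.4287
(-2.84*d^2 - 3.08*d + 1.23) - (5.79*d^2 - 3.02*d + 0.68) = -8.63*d^2 - 0.0600000000000001*d + 0.55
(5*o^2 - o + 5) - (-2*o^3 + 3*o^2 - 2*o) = 2*o^3 + 2*o^2 + o + 5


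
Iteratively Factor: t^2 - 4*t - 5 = (t + 1)*(t - 5)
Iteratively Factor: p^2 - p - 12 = (p - 4)*(p + 3)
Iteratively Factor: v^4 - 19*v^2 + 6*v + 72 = (v + 4)*(v^3 - 4*v^2 - 3*v + 18) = (v + 2)*(v + 4)*(v^2 - 6*v + 9) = (v - 3)*(v + 2)*(v + 4)*(v - 3)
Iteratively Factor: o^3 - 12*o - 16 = (o - 4)*(o^2 + 4*o + 4) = (o - 4)*(o + 2)*(o + 2)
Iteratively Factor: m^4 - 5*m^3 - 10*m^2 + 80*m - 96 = (m + 4)*(m^3 - 9*m^2 + 26*m - 24) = (m - 3)*(m + 4)*(m^2 - 6*m + 8) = (m - 3)*(m - 2)*(m + 4)*(m - 4)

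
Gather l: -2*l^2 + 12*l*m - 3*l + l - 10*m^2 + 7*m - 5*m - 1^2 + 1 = -2*l^2 + l*(12*m - 2) - 10*m^2 + 2*m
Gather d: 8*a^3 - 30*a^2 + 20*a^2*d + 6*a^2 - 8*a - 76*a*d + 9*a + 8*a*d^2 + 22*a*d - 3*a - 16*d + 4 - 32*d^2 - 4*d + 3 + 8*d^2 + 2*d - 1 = 8*a^3 - 24*a^2 - 2*a + d^2*(8*a - 24) + d*(20*a^2 - 54*a - 18) + 6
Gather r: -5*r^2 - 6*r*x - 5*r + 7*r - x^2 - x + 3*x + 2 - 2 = -5*r^2 + r*(2 - 6*x) - x^2 + 2*x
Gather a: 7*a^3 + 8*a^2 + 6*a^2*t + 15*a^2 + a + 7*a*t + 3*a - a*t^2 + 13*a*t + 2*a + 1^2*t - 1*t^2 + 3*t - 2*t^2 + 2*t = 7*a^3 + a^2*(6*t + 23) + a*(-t^2 + 20*t + 6) - 3*t^2 + 6*t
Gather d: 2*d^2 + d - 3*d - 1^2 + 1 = 2*d^2 - 2*d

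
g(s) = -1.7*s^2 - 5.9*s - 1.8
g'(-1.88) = 0.49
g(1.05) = -9.87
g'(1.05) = -9.47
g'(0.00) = -5.90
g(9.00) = -192.60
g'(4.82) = -22.29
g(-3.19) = -0.28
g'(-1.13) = -2.06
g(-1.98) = 3.22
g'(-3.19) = 4.95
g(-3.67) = -3.04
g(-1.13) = 2.70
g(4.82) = -69.73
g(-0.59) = 1.09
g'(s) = -3.4*s - 5.9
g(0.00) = -1.80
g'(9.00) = -36.50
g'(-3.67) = 6.58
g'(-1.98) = 0.83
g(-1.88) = 3.28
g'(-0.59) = -3.89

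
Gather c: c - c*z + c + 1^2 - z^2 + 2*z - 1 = c*(2 - z) - z^2 + 2*z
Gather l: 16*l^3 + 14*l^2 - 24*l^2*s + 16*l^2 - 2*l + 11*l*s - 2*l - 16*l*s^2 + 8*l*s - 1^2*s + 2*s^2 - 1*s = 16*l^3 + l^2*(30 - 24*s) + l*(-16*s^2 + 19*s - 4) + 2*s^2 - 2*s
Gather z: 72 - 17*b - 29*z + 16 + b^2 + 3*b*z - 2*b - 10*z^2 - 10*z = b^2 - 19*b - 10*z^2 + z*(3*b - 39) + 88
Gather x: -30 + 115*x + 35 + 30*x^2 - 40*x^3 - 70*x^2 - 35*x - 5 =-40*x^3 - 40*x^2 + 80*x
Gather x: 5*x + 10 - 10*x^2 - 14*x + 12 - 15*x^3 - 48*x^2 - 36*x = -15*x^3 - 58*x^2 - 45*x + 22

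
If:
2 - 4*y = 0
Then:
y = 1/2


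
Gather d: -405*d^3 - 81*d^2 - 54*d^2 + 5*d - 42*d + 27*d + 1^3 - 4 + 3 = -405*d^3 - 135*d^2 - 10*d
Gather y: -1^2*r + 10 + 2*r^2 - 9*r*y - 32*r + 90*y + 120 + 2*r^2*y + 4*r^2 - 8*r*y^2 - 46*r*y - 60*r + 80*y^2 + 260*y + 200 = 6*r^2 - 93*r + y^2*(80 - 8*r) + y*(2*r^2 - 55*r + 350) + 330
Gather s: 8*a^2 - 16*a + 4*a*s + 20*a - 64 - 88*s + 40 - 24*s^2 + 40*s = 8*a^2 + 4*a - 24*s^2 + s*(4*a - 48) - 24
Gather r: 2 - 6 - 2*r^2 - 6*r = -2*r^2 - 6*r - 4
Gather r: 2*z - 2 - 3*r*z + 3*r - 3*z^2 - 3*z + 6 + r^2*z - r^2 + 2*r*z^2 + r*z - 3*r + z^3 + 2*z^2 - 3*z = r^2*(z - 1) + r*(2*z^2 - 2*z) + z^3 - z^2 - 4*z + 4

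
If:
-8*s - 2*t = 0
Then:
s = -t/4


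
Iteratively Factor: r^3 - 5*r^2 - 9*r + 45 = (r - 5)*(r^2 - 9) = (r - 5)*(r + 3)*(r - 3)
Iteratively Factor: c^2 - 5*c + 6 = (c - 3)*(c - 2)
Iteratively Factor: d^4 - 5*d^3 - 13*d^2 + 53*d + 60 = (d - 4)*(d^3 - d^2 - 17*d - 15) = (d - 4)*(d + 3)*(d^2 - 4*d - 5) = (d - 4)*(d + 1)*(d + 3)*(d - 5)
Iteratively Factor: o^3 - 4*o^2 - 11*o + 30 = (o + 3)*(o^2 - 7*o + 10) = (o - 5)*(o + 3)*(o - 2)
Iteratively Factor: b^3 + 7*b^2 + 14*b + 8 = (b + 1)*(b^2 + 6*b + 8) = (b + 1)*(b + 2)*(b + 4)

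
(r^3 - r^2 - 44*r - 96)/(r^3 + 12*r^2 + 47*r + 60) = (r - 8)/(r + 5)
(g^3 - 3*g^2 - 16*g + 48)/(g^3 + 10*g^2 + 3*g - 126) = (g^2 - 16)/(g^2 + 13*g + 42)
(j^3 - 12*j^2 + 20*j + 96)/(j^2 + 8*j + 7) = (j^3 - 12*j^2 + 20*j + 96)/(j^2 + 8*j + 7)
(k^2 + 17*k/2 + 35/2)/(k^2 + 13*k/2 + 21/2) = (k + 5)/(k + 3)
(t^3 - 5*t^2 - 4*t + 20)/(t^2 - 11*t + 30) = (t^2 - 4)/(t - 6)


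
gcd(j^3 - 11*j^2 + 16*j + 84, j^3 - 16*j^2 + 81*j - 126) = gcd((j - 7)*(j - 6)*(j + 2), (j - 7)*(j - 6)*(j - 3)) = j^2 - 13*j + 42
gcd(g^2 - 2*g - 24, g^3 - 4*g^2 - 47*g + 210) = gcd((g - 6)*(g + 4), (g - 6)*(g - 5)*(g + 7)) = g - 6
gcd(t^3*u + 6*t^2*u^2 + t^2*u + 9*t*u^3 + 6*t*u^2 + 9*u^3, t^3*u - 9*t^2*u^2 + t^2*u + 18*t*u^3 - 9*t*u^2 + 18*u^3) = t*u + u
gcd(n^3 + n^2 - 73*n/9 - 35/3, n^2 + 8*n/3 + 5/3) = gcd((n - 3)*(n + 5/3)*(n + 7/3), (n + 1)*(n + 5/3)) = n + 5/3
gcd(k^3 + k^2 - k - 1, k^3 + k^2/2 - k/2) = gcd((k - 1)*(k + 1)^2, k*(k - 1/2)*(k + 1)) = k + 1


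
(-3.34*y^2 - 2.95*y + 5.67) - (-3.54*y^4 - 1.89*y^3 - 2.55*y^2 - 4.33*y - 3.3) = 3.54*y^4 + 1.89*y^3 - 0.79*y^2 + 1.38*y + 8.97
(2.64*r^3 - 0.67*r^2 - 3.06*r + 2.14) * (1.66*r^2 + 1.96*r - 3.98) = 4.3824*r^5 + 4.0622*r^4 - 16.9*r^3 + 0.2214*r^2 + 16.3732*r - 8.5172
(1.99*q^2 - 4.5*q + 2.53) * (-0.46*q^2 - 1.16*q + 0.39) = -0.9154*q^4 - 0.2384*q^3 + 4.8323*q^2 - 4.6898*q + 0.9867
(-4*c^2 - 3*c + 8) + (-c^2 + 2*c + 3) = -5*c^2 - c + 11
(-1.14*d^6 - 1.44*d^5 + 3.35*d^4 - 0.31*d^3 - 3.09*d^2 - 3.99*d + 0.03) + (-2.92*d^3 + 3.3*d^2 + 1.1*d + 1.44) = -1.14*d^6 - 1.44*d^5 + 3.35*d^4 - 3.23*d^3 + 0.21*d^2 - 2.89*d + 1.47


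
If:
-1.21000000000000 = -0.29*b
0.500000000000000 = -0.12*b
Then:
No Solution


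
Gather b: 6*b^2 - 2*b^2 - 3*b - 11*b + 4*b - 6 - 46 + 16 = 4*b^2 - 10*b - 36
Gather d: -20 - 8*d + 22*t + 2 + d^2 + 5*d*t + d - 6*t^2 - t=d^2 + d*(5*t - 7) - 6*t^2 + 21*t - 18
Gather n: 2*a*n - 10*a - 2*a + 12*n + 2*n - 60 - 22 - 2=-12*a + n*(2*a + 14) - 84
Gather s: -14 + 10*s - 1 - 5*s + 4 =5*s - 11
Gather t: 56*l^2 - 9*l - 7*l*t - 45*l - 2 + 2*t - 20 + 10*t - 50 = 56*l^2 - 54*l + t*(12 - 7*l) - 72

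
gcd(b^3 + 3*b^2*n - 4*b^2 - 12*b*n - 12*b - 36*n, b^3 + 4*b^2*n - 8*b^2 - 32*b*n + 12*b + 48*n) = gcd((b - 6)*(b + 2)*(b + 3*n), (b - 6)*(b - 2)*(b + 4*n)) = b - 6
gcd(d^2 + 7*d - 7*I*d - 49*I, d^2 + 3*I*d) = 1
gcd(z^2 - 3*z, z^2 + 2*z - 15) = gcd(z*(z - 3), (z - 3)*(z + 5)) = z - 3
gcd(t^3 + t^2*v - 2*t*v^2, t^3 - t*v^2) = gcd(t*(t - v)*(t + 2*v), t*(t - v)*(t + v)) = t^2 - t*v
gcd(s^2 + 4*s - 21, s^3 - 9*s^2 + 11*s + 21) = s - 3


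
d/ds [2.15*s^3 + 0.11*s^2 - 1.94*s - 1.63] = 6.45*s^2 + 0.22*s - 1.94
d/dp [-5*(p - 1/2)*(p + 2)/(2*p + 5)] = 5*(-4*p^2 - 20*p - 19)/(2*(4*p^2 + 20*p + 25))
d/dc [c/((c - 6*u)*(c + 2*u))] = (-c*(c - 6*u) - c*(c + 2*u) + (c - 6*u)*(c + 2*u))/((c - 6*u)^2*(c + 2*u)^2)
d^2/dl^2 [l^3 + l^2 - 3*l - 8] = 6*l + 2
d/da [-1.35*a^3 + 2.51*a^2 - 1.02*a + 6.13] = -4.05*a^2 + 5.02*a - 1.02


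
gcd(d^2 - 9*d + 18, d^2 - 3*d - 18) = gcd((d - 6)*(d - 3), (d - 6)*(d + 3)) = d - 6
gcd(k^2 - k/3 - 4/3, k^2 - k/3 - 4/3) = k^2 - k/3 - 4/3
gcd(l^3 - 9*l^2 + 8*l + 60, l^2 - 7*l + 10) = l - 5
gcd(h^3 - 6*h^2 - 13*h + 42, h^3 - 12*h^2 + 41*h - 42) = h^2 - 9*h + 14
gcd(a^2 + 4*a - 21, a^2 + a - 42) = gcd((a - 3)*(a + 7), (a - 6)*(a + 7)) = a + 7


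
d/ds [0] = 0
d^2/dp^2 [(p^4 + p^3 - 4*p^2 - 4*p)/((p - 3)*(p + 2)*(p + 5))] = 2*(19*p^3 - 135*p^2 + 585*p - 285)/(p^6 + 6*p^5 - 33*p^4 - 172*p^3 + 495*p^2 + 1350*p - 3375)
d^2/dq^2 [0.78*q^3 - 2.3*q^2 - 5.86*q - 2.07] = 4.68*q - 4.6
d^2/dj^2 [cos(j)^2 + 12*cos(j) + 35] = -12*cos(j) - 2*cos(2*j)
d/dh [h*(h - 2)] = 2*h - 2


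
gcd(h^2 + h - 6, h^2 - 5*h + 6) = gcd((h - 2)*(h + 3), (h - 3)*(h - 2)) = h - 2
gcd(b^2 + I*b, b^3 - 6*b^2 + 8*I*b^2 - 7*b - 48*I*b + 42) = b + I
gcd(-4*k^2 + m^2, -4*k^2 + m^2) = 4*k^2 - m^2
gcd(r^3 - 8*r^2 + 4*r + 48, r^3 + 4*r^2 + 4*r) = r + 2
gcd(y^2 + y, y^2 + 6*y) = y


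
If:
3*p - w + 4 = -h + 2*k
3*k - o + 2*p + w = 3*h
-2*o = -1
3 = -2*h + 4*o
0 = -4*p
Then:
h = -1/2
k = -9/2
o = 1/2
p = 0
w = 25/2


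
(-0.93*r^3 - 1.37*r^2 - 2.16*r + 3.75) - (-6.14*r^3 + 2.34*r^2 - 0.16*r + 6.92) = 5.21*r^3 - 3.71*r^2 - 2.0*r - 3.17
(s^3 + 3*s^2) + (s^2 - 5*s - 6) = s^3 + 4*s^2 - 5*s - 6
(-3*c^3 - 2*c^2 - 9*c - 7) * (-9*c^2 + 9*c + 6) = 27*c^5 - 9*c^4 + 45*c^3 - 30*c^2 - 117*c - 42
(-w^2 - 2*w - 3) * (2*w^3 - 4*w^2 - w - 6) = -2*w^5 + 3*w^3 + 20*w^2 + 15*w + 18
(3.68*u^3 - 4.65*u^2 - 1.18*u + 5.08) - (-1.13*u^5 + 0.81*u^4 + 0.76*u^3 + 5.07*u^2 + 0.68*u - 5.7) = 1.13*u^5 - 0.81*u^4 + 2.92*u^3 - 9.72*u^2 - 1.86*u + 10.78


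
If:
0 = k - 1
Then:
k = 1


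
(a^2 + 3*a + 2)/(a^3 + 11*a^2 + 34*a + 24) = (a + 2)/(a^2 + 10*a + 24)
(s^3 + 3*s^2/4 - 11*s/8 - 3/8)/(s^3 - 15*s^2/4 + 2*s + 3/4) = (s + 3/2)/(s - 3)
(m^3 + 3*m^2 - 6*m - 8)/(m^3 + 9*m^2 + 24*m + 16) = (m - 2)/(m + 4)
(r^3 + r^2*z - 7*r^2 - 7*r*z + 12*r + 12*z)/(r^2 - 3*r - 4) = (r^2 + r*z - 3*r - 3*z)/(r + 1)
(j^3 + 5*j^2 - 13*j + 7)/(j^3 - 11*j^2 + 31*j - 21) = (j^2 + 6*j - 7)/(j^2 - 10*j + 21)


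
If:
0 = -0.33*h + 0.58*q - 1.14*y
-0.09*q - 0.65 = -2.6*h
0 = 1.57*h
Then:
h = 0.00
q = -7.22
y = -3.67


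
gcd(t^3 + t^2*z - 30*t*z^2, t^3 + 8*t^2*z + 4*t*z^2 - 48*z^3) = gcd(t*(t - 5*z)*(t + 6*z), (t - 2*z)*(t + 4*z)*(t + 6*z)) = t + 6*z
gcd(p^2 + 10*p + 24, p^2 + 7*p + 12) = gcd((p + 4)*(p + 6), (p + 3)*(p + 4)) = p + 4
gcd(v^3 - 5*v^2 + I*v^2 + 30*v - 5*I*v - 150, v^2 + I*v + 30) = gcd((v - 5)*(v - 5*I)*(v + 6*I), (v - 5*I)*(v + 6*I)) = v^2 + I*v + 30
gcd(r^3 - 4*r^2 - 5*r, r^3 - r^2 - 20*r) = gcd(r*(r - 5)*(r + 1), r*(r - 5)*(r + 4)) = r^2 - 5*r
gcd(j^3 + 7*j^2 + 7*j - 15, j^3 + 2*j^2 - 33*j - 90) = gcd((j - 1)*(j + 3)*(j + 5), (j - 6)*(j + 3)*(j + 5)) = j^2 + 8*j + 15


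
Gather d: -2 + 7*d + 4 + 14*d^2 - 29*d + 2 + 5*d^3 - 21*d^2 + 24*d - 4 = 5*d^3 - 7*d^2 + 2*d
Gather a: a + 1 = a + 1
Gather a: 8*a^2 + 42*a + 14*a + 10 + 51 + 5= 8*a^2 + 56*a + 66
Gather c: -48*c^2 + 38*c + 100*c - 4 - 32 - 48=-48*c^2 + 138*c - 84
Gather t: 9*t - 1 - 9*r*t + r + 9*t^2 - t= r + 9*t^2 + t*(8 - 9*r) - 1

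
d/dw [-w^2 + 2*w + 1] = 2 - 2*w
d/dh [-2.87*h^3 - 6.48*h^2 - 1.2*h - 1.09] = -8.61*h^2 - 12.96*h - 1.2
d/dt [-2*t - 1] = -2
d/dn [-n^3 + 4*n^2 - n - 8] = -3*n^2 + 8*n - 1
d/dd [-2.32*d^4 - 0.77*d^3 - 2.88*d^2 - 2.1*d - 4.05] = -9.28*d^3 - 2.31*d^2 - 5.76*d - 2.1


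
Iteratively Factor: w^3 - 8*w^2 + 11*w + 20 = (w + 1)*(w^2 - 9*w + 20) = (w - 5)*(w + 1)*(w - 4)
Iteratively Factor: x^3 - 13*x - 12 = (x + 1)*(x^2 - x - 12) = (x - 4)*(x + 1)*(x + 3)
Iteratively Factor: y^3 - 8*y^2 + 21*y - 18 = (y - 3)*(y^2 - 5*y + 6) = (y - 3)^2*(y - 2)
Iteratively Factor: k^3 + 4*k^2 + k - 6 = (k + 2)*(k^2 + 2*k - 3) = (k + 2)*(k + 3)*(k - 1)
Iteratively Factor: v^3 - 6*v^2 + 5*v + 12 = (v - 3)*(v^2 - 3*v - 4) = (v - 3)*(v + 1)*(v - 4)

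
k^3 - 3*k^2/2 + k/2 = k*(k - 1)*(k - 1/2)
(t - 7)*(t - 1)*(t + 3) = t^3 - 5*t^2 - 17*t + 21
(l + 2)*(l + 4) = l^2 + 6*l + 8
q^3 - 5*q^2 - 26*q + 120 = (q - 6)*(q - 4)*(q + 5)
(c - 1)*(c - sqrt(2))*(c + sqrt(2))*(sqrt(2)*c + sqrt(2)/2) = sqrt(2)*c^4 - sqrt(2)*c^3/2 - 5*sqrt(2)*c^2/2 + sqrt(2)*c + sqrt(2)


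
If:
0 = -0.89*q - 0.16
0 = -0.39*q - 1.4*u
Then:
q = -0.18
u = 0.05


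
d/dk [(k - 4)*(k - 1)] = 2*k - 5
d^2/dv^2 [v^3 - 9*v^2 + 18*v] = 6*v - 18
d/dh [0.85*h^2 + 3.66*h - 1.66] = 1.7*h + 3.66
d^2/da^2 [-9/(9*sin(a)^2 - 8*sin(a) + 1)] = 18*(162*sin(a)^4 - 108*sin(a)^3 - 229*sin(a)^2 + 220*sin(a) - 55)/(9*sin(a)^2 - 8*sin(a) + 1)^3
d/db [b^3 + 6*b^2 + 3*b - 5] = 3*b^2 + 12*b + 3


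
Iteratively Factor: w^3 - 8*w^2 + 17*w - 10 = (w - 1)*(w^2 - 7*w + 10) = (w - 2)*(w - 1)*(w - 5)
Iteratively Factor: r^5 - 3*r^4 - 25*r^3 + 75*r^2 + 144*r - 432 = (r - 4)*(r^4 + r^3 - 21*r^2 - 9*r + 108) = (r - 4)*(r - 3)*(r^3 + 4*r^2 - 9*r - 36) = (r - 4)*(r - 3)*(r + 3)*(r^2 + r - 12) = (r - 4)*(r - 3)^2*(r + 3)*(r + 4)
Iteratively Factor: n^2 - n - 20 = (n - 5)*(n + 4)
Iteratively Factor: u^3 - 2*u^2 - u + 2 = (u - 1)*(u^2 - u - 2) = (u - 1)*(u + 1)*(u - 2)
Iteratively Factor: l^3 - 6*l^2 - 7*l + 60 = (l + 3)*(l^2 - 9*l + 20) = (l - 5)*(l + 3)*(l - 4)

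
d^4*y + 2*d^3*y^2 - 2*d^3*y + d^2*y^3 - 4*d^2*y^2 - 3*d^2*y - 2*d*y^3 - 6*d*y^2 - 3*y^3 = (d - 3)*(d + y)^2*(d*y + y)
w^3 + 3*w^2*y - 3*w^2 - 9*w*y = w*(w - 3)*(w + 3*y)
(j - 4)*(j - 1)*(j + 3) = j^3 - 2*j^2 - 11*j + 12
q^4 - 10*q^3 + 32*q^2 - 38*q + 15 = (q - 5)*(q - 3)*(q - 1)^2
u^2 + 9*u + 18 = (u + 3)*(u + 6)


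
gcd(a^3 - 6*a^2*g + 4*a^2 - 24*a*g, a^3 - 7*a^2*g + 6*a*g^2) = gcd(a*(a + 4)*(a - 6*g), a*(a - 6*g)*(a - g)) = a^2 - 6*a*g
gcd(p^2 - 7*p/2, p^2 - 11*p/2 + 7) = p - 7/2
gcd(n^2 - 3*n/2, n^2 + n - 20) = 1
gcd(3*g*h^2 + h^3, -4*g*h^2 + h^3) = h^2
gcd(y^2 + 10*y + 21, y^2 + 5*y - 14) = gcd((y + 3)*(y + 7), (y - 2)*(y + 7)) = y + 7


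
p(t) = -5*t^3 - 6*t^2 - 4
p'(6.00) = -612.00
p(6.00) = -1300.00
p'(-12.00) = -2016.00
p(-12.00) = 7772.00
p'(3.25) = -197.44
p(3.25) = -239.02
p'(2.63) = -135.31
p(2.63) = -136.46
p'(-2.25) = -48.94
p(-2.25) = 22.58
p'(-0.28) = 2.18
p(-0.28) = -4.36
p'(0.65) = -14.14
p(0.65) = -7.91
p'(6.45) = -701.44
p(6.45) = -1595.30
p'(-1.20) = -7.20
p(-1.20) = -4.00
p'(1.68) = -62.50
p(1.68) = -44.64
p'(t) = -15*t^2 - 12*t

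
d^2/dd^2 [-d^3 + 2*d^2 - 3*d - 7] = 4 - 6*d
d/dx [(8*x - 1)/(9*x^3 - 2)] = (-144*x^3 + 27*x^2 - 16)/(81*x^6 - 36*x^3 + 4)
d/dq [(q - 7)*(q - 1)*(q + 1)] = 3*q^2 - 14*q - 1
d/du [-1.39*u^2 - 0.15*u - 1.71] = -2.78*u - 0.15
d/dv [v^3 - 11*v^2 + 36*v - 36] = 3*v^2 - 22*v + 36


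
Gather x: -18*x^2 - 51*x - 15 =-18*x^2 - 51*x - 15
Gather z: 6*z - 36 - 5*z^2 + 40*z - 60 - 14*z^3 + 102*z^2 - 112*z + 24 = -14*z^3 + 97*z^2 - 66*z - 72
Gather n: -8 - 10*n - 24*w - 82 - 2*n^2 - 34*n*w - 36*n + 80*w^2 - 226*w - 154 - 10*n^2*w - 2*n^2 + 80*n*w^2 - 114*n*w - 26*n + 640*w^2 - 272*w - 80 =n^2*(-10*w - 4) + n*(80*w^2 - 148*w - 72) + 720*w^2 - 522*w - 324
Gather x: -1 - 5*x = -5*x - 1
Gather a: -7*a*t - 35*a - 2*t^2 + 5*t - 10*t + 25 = a*(-7*t - 35) - 2*t^2 - 5*t + 25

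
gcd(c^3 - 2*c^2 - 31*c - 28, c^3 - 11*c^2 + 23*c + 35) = c^2 - 6*c - 7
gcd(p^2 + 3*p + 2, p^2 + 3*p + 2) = p^2 + 3*p + 2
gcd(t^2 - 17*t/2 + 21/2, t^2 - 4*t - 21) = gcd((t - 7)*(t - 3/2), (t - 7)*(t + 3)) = t - 7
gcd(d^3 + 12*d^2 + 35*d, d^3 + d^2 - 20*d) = d^2 + 5*d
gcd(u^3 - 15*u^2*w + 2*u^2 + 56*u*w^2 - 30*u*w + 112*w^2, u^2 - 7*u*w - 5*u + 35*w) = u - 7*w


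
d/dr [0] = 0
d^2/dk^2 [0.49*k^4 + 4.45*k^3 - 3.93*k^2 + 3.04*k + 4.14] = 5.88*k^2 + 26.7*k - 7.86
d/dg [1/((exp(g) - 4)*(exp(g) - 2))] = 2*(3 - exp(g))*exp(g)/(exp(4*g) - 12*exp(3*g) + 52*exp(2*g) - 96*exp(g) + 64)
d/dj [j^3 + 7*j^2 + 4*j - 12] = 3*j^2 + 14*j + 4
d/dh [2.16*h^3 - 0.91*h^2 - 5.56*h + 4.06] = 6.48*h^2 - 1.82*h - 5.56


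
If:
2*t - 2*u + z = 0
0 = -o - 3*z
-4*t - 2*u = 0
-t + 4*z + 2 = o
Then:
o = 36/43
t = 2/43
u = -4/43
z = -12/43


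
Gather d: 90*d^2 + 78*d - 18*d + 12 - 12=90*d^2 + 60*d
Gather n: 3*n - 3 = 3*n - 3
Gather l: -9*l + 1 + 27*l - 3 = 18*l - 2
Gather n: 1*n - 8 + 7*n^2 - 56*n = 7*n^2 - 55*n - 8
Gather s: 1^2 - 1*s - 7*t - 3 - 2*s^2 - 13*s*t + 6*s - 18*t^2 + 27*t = -2*s^2 + s*(5 - 13*t) - 18*t^2 + 20*t - 2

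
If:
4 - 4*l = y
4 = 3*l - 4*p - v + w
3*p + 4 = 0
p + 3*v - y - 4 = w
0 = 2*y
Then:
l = 1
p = -4/3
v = 1/2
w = -23/6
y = 0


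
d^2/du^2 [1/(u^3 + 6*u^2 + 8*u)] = 2*(-3*u*(u + 2)*(u^2 + 6*u + 8) + (3*u^2 + 12*u + 8)^2)/(u^3*(u^2 + 6*u + 8)^3)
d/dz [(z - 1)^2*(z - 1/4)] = 3*z^2 - 9*z/2 + 3/2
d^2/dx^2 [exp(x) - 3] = exp(x)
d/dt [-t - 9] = -1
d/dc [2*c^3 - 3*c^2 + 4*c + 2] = 6*c^2 - 6*c + 4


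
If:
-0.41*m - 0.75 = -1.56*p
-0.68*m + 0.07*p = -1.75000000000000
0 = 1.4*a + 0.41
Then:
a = -0.29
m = 2.70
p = 1.19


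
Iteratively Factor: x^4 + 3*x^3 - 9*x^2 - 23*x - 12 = (x + 1)*(x^3 + 2*x^2 - 11*x - 12) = (x + 1)^2*(x^2 + x - 12) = (x + 1)^2*(x + 4)*(x - 3)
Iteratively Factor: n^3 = (n)*(n^2) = n^2*(n)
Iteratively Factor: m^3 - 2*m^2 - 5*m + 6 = (m - 1)*(m^2 - m - 6) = (m - 3)*(m - 1)*(m + 2)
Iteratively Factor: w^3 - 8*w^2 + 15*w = (w)*(w^2 - 8*w + 15) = w*(w - 5)*(w - 3)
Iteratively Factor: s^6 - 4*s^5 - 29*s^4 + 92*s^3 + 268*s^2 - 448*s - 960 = (s + 4)*(s^5 - 8*s^4 + 3*s^3 + 80*s^2 - 52*s - 240) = (s + 2)*(s + 4)*(s^4 - 10*s^3 + 23*s^2 + 34*s - 120) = (s - 5)*(s + 2)*(s + 4)*(s^3 - 5*s^2 - 2*s + 24) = (s - 5)*(s - 4)*(s + 2)*(s + 4)*(s^2 - s - 6) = (s - 5)*(s - 4)*(s - 3)*(s + 2)*(s + 4)*(s + 2)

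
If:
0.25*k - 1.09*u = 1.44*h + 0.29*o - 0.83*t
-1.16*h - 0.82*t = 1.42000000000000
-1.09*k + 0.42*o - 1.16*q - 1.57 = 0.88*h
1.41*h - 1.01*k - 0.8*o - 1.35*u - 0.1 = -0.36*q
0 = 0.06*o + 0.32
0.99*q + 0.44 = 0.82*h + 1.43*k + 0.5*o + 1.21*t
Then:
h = -0.35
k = 0.81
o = -5.33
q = -3.78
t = -1.24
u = 1.11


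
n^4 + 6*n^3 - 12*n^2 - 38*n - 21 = (n - 3)*(n + 1)^2*(n + 7)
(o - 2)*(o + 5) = o^2 + 3*o - 10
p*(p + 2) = p^2 + 2*p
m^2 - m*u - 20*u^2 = (m - 5*u)*(m + 4*u)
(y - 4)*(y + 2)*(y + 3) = y^3 + y^2 - 14*y - 24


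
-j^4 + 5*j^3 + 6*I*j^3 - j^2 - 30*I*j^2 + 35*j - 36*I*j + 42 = (j - 6)*(j - 7*I)*(-I*j + 1)*(-I*j - I)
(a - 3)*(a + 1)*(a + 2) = a^3 - 7*a - 6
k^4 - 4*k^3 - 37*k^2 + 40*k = k*(k - 8)*(k - 1)*(k + 5)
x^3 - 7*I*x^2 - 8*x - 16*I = (x - 4*I)^2*(x + I)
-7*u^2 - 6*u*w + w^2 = (-7*u + w)*(u + w)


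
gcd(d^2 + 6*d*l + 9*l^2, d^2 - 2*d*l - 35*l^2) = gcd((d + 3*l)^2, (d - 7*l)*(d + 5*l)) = 1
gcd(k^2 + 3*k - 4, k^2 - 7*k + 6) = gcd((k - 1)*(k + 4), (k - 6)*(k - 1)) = k - 1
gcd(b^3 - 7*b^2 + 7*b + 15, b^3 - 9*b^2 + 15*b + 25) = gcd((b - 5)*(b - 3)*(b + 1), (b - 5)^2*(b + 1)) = b^2 - 4*b - 5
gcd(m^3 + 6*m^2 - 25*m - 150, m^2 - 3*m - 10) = m - 5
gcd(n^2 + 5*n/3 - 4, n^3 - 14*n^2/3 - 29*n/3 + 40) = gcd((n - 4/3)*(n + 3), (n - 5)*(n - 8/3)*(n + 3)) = n + 3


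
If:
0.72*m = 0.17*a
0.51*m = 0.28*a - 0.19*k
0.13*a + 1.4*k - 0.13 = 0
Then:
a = 0.10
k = 0.08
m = 0.02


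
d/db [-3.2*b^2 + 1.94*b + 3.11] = 1.94 - 6.4*b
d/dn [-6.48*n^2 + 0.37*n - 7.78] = 0.37 - 12.96*n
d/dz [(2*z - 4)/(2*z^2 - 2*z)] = (-z^2 + 4*z - 2)/(z^2*(z^2 - 2*z + 1))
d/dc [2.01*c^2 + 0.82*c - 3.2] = 4.02*c + 0.82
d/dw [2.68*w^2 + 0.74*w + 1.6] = 5.36*w + 0.74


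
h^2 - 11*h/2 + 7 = (h - 7/2)*(h - 2)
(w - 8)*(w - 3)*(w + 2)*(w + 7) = w^4 - 2*w^3 - 61*w^2 + 62*w + 336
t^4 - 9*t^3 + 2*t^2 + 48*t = t*(t - 8)*(t - 3)*(t + 2)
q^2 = q^2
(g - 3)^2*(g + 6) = g^3 - 27*g + 54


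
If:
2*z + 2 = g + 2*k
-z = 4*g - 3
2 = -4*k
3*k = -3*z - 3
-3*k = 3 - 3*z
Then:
No Solution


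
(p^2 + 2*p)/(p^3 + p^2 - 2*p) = 1/(p - 1)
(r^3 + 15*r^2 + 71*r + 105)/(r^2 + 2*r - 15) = (r^2 + 10*r + 21)/(r - 3)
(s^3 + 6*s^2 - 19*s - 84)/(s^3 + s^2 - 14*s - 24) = (s + 7)/(s + 2)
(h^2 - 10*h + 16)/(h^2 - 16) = (h^2 - 10*h + 16)/(h^2 - 16)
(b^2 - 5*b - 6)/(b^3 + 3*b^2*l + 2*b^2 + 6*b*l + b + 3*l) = (b - 6)/(b^2 + 3*b*l + b + 3*l)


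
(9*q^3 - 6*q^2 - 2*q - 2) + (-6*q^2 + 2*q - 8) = 9*q^3 - 12*q^2 - 10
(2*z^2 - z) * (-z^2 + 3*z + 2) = -2*z^4 + 7*z^3 + z^2 - 2*z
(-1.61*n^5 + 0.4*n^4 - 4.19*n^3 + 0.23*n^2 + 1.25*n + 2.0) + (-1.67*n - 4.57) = -1.61*n^5 + 0.4*n^4 - 4.19*n^3 + 0.23*n^2 - 0.42*n - 2.57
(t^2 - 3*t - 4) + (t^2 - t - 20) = 2*t^2 - 4*t - 24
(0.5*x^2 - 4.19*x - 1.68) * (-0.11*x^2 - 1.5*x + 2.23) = -0.055*x^4 - 0.2891*x^3 + 7.5848*x^2 - 6.8237*x - 3.7464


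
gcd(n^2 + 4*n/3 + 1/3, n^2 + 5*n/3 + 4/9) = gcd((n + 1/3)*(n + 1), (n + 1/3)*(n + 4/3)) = n + 1/3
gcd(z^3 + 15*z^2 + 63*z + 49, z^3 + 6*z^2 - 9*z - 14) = z^2 + 8*z + 7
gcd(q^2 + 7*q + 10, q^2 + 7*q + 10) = q^2 + 7*q + 10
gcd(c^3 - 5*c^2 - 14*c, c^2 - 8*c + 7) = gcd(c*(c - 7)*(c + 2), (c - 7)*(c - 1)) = c - 7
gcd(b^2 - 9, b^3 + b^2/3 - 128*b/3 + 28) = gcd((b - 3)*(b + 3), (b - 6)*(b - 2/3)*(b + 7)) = 1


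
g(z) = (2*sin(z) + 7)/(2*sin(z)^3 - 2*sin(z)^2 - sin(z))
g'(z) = (2*sin(z) + 7)*(-6*sin(z)^2*cos(z) + 4*sin(z)*cos(z) + cos(z))/(2*sin(z)^3 - 2*sin(z)^2 - sin(z))^2 + 2*cos(z)/(2*sin(z)^3 - 2*sin(z)^2 - sin(z))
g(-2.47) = -9.08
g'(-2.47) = 45.21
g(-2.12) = -2.87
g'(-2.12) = 6.08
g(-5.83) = -12.05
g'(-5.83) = 23.81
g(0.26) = -21.15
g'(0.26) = 88.44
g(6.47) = -30.47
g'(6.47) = 181.99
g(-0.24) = 66.69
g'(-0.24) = -172.04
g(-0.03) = 246.61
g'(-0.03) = 7731.80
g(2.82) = -16.86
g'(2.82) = -54.62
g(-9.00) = -91.42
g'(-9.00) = 2083.02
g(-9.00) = -91.42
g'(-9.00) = 2083.02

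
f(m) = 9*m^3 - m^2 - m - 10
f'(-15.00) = 6104.00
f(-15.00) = -30595.00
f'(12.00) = 3863.00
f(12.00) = 15386.00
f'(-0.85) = 20.21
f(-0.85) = -15.40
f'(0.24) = 0.08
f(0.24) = -10.17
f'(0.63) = 8.46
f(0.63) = -8.78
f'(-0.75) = 15.69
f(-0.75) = -13.61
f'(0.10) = -0.93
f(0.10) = -10.10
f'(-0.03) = -0.92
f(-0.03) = -9.97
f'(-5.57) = 847.81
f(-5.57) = -1590.73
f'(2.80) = 205.08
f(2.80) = 176.93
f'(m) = 27*m^2 - 2*m - 1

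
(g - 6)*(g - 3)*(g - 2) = g^3 - 11*g^2 + 36*g - 36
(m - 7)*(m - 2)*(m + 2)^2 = m^4 - 5*m^3 - 18*m^2 + 20*m + 56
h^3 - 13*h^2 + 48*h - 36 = (h - 6)^2*(h - 1)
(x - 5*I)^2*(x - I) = x^3 - 11*I*x^2 - 35*x + 25*I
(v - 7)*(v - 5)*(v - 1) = v^3 - 13*v^2 + 47*v - 35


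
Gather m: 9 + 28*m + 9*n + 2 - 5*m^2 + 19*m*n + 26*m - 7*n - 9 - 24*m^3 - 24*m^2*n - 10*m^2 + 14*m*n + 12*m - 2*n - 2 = -24*m^3 + m^2*(-24*n - 15) + m*(33*n + 66)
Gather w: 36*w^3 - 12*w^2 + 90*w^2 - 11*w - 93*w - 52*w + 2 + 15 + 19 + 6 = 36*w^3 + 78*w^2 - 156*w + 42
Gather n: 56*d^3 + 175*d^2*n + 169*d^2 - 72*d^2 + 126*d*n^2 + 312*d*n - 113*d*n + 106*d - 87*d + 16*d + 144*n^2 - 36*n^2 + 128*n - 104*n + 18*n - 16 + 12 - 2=56*d^3 + 97*d^2 + 35*d + n^2*(126*d + 108) + n*(175*d^2 + 199*d + 42) - 6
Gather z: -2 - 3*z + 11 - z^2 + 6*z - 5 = -z^2 + 3*z + 4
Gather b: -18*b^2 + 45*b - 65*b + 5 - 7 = -18*b^2 - 20*b - 2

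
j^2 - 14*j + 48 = (j - 8)*(j - 6)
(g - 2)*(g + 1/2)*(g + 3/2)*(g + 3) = g^4 + 3*g^3 - 13*g^2/4 - 45*g/4 - 9/2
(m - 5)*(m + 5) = m^2 - 25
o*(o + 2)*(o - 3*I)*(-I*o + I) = -I*o^4 - 3*o^3 - I*o^3 - 3*o^2 + 2*I*o^2 + 6*o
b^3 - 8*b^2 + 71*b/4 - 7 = (b - 4)*(b - 7/2)*(b - 1/2)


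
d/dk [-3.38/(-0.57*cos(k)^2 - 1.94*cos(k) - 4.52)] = (3.8532*cos(k) + 6.5572)*sin(k)/(0.57*cos(k)^2 + 1.94*cos(k) + 4.52)^2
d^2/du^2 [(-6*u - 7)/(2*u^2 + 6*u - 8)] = (-(2*u + 3)^2*(6*u + 7) + (18*u + 25)*(u^2 + 3*u - 4))/(u^2 + 3*u - 4)^3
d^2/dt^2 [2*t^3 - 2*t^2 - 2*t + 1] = 12*t - 4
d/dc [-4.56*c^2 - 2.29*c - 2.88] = -9.12*c - 2.29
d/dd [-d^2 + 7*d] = 7 - 2*d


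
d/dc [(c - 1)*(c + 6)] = 2*c + 5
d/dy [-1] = 0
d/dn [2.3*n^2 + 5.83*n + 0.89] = 4.6*n + 5.83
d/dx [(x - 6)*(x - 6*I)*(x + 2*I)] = 3*x^2 + x*(-12 - 8*I) + 12 + 24*I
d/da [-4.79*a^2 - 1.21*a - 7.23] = -9.58*a - 1.21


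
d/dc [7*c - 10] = 7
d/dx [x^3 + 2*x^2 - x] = 3*x^2 + 4*x - 1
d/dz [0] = 0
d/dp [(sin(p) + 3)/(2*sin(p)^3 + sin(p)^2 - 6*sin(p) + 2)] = (-4*sin(p)^3 - 19*sin(p)^2 - 6*sin(p) + 20)*cos(p)/(2*sin(p)^3 + sin(p)^2 - 6*sin(p) + 2)^2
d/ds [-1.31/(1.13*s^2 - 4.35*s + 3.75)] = (2.9606*s - 5.6985)/(1.13*s^2 - 4.35*s + 3.75)^2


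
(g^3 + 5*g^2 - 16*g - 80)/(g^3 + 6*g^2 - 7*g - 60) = (g - 4)/(g - 3)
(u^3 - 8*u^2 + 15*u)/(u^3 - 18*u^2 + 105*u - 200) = u*(u - 3)/(u^2 - 13*u + 40)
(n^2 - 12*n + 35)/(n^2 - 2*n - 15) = (n - 7)/(n + 3)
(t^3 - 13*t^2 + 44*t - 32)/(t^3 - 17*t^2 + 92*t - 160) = (t - 1)/(t - 5)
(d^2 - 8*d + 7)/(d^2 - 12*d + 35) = (d - 1)/(d - 5)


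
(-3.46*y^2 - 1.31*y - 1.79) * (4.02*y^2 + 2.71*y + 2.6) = -13.9092*y^4 - 14.6428*y^3 - 19.7419*y^2 - 8.2569*y - 4.654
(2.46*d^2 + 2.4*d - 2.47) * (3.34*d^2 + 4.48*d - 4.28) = 8.2164*d^4 + 19.0368*d^3 - 8.0266*d^2 - 21.3376*d + 10.5716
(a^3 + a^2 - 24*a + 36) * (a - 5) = a^4 - 4*a^3 - 29*a^2 + 156*a - 180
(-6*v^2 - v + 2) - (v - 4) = -6*v^2 - 2*v + 6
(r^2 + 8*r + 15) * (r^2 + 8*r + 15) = r^4 + 16*r^3 + 94*r^2 + 240*r + 225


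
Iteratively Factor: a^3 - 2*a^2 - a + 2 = (a - 2)*(a^2 - 1) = (a - 2)*(a + 1)*(a - 1)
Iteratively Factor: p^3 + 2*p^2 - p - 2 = (p + 1)*(p^2 + p - 2) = (p + 1)*(p + 2)*(p - 1)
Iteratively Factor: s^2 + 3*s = (s)*(s + 3)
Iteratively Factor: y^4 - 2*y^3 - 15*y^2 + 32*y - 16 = (y - 4)*(y^3 + 2*y^2 - 7*y + 4) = (y - 4)*(y - 1)*(y^2 + 3*y - 4) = (y - 4)*(y - 1)^2*(y + 4)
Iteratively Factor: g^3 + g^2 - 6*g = (g + 3)*(g^2 - 2*g) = g*(g + 3)*(g - 2)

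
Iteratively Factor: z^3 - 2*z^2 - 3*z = (z - 3)*(z^2 + z) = z*(z - 3)*(z + 1)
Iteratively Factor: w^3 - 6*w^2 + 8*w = (w)*(w^2 - 6*w + 8) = w*(w - 4)*(w - 2)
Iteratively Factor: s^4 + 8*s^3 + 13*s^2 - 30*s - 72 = (s + 4)*(s^3 + 4*s^2 - 3*s - 18) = (s + 3)*(s + 4)*(s^2 + s - 6) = (s + 3)^2*(s + 4)*(s - 2)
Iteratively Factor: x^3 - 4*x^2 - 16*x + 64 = (x - 4)*(x^2 - 16) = (x - 4)*(x + 4)*(x - 4)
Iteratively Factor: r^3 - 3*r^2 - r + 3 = (r - 1)*(r^2 - 2*r - 3) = (r - 1)*(r + 1)*(r - 3)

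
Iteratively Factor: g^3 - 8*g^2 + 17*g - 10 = (g - 1)*(g^2 - 7*g + 10) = (g - 5)*(g - 1)*(g - 2)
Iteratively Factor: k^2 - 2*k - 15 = (k + 3)*(k - 5)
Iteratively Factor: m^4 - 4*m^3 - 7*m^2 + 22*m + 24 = (m + 1)*(m^3 - 5*m^2 - 2*m + 24) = (m - 4)*(m + 1)*(m^2 - m - 6) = (m - 4)*(m + 1)*(m + 2)*(m - 3)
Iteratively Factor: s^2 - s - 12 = (s - 4)*(s + 3)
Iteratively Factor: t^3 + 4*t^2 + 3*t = (t)*(t^2 + 4*t + 3) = t*(t + 3)*(t + 1)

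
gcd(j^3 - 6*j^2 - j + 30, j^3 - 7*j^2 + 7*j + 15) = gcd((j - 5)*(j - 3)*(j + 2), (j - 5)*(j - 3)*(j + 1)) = j^2 - 8*j + 15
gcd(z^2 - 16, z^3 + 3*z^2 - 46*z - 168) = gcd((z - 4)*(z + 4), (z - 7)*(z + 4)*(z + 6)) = z + 4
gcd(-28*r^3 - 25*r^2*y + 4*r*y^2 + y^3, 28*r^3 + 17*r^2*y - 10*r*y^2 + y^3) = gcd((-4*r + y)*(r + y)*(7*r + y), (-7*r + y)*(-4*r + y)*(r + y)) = -4*r^2 - 3*r*y + y^2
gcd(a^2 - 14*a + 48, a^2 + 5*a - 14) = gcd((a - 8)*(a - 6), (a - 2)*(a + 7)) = 1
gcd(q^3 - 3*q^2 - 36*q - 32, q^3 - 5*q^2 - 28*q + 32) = q^2 - 4*q - 32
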